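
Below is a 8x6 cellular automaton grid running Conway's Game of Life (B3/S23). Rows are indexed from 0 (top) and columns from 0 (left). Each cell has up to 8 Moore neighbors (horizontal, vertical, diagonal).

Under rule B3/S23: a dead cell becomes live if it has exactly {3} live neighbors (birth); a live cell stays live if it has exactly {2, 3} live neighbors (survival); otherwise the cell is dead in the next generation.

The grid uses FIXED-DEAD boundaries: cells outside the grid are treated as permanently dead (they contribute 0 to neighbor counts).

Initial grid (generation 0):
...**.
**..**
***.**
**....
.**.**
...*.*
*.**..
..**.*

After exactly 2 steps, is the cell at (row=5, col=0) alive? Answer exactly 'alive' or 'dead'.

Simulating step by step:
Generation 0 (given above): 25 live cells
Generation 1: 20 live cells
...***
*.....
..****
......
******
.....*
.*....
.****.
Generation 2: 18 live cells
....*.
..*...
...**.
......
.*****
*..*.*
.*.**.
.***..

Cell (5,0) at generation 2: 1 -> alive

Answer: alive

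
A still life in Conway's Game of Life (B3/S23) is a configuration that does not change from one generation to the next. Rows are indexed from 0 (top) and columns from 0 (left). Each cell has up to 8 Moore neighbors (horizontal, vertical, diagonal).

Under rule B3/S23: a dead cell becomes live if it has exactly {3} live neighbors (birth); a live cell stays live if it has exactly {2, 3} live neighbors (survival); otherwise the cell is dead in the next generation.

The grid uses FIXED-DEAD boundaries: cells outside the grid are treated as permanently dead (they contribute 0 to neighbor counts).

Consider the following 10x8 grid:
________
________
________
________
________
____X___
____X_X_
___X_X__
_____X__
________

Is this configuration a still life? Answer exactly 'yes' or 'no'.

Compute generation 1 and compare to generation 0 (given above):
Generation 1:
________
________
________
________
________
_____X__
___XX___
_____XX_
____X___
________
Cell (5,4) differs: gen0=1 vs gen1=0 -> NOT a still life.

Answer: no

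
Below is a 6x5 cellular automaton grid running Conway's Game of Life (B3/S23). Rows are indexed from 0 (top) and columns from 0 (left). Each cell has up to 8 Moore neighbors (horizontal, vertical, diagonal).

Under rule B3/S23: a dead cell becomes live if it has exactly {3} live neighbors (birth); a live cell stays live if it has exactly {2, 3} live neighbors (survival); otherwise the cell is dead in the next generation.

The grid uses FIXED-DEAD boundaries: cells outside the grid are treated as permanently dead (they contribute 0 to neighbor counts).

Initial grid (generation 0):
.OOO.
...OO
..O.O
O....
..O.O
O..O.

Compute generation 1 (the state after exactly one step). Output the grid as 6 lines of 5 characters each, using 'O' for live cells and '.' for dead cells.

Answer: ..OOO
.O..O
....O
.O...
.O.O.
...O.

Derivation:
Simulating step by step:
Generation 0 (given above): 12 live cells
Generation 1: 10 live cells
(generation 1 grid is the final answer)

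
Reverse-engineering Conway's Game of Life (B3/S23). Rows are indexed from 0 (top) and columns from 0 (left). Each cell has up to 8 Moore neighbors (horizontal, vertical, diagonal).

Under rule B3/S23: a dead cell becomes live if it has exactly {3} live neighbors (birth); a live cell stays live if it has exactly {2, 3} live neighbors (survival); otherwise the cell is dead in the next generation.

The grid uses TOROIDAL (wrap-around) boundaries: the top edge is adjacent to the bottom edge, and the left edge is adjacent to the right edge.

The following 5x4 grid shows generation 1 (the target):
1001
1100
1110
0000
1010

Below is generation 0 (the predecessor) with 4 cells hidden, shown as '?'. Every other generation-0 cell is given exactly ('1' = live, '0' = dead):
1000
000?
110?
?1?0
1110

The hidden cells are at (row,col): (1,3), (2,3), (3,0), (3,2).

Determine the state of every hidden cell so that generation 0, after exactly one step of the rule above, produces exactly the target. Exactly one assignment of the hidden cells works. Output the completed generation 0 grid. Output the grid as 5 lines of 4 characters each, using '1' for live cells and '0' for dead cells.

Hidden generation-0 cells (in order): (1,3), (2,3), (3,0), (3,2).
A hidden cell only influences target cells in its own 3x3 neighborhood. Try each of the 2^4 = 16 assignments, step the completed generation 0 forward once under B3/S23, and compare with the target:
  (1,3)=0 (2,3)=0 (3,0)=0 (3,2)=0 -> step gives (2,2)='0' but target has '1' -> reject
  (1,3)=0 (2,3)=0 (3,0)=0 (3,2)=1 -> step reproduces the target at every cell -> ACCEPT
  (1,3)=0 (2,3)=0 (3,0)=1 (3,2)=0 -> step gives (2,2)='0' but target has '1' -> reject
  (1,3)=0 (2,3)=0 (3,0)=1 (3,2)=1 -> step gives (2,1)='0' but target has '1' -> reject
  (1,3)=0 (2,3)=1 (3,0)=0 (3,2)=0 -> step gives (1,0)='0' but target has '1' -> reject
  (1,3)=0 (2,3)=1 (3,0)=0 (3,2)=1 -> step gives (1,0)='0' but target has '1' -> reject
  (1,3)=0 (2,3)=1 (3,0)=1 (3,2)=0 -> step gives (1,0)='0' but target has '1' -> reject
  (1,3)=0 (2,3)=1 (3,0)=1 (3,2)=1 -> step gives (1,0)='0' but target has '1' -> reject
  (1,3)=1 (2,3)=0 (3,0)=0 (3,2)=0 -> step gives (0,2)='1' but target has '0' -> reject
  (1,3)=1 (2,3)=0 (3,0)=0 (3,2)=1 -> step gives (0,2)='1' but target has '0' -> reject
  (1,3)=1 (2,3)=0 (3,0)=1 (3,2)=0 -> step gives (0,2)='1' but target has '0' -> reject
  (1,3)=1 (2,3)=0 (3,0)=1 (3,2)=1 -> step gives (0,2)='1' but target has '0' -> reject
  (1,3)=1 (2,3)=1 (3,0)=0 (3,2)=0 -> step gives (0,2)='1' but target has '0' -> reject
  (1,3)=1 (2,3)=1 (3,0)=0 (3,2)=1 -> step gives (0,2)='1' but target has '0' -> reject
  (1,3)=1 (2,3)=1 (3,0)=1 (3,2)=0 -> step gives (0,2)='1' but target has '0' -> reject
  (1,3)=1 (2,3)=1 (3,0)=1 (3,2)=1 -> step gives (0,2)='1' but target has '0' -> reject
Unique solution: (1,3)=dead, (2,3)=dead, (3,0)=dead, (3,2)=live.
Check: live-neighbor counts of every cell in the completed generation 0:
2423
3312
2332
5644
3534
Applying B3/S23 to generation 0 with these counts gives:
1001
1100
1110
0000
1010
which matches the target exactly.

Answer: 1000
0000
1100
0110
1110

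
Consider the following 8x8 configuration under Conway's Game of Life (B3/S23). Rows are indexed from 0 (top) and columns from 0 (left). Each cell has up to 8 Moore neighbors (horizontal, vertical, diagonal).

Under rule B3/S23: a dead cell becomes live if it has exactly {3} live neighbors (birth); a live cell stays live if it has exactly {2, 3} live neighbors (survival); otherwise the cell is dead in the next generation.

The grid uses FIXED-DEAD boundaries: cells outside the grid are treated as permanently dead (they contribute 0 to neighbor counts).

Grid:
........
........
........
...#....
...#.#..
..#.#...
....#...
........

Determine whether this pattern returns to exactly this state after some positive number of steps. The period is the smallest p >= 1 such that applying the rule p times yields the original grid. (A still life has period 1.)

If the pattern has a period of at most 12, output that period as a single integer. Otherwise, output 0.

Answer: 2

Derivation:
Simulating and comparing each generation to the original:
Gen 0 (original, given above): 6 live cells
Gen 1: 6 live cells, differs from original
Gen 2: 6 live cells, MATCHES original -> period = 2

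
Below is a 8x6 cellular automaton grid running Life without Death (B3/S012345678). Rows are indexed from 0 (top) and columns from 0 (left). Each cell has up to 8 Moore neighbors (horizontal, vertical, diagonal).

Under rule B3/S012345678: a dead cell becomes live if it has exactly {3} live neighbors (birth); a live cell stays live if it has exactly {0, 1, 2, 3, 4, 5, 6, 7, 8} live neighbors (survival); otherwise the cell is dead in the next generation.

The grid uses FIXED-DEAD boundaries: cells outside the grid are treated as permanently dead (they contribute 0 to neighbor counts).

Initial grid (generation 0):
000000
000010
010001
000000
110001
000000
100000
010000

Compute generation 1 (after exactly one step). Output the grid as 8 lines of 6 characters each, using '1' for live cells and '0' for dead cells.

Simulating step by step:
Generation 0 (given above): 8 live cells
Generation 1: 12 live cells
(generation 1 grid is the final answer)

Answer: 000000
000010
010001
110000
110001
110000
100000
010000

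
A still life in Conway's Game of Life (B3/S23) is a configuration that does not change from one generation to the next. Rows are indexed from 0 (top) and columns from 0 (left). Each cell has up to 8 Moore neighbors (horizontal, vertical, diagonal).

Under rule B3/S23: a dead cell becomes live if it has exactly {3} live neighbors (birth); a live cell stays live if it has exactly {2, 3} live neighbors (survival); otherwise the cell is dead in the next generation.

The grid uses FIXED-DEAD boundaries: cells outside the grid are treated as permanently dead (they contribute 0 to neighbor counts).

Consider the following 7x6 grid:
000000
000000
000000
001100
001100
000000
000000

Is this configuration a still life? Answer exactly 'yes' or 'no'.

Compute generation 1 and compare to generation 0 (given above):
Generation 1:
000000
000000
000000
001100
001100
000000
000000
The grids are IDENTICAL -> still life.

Answer: yes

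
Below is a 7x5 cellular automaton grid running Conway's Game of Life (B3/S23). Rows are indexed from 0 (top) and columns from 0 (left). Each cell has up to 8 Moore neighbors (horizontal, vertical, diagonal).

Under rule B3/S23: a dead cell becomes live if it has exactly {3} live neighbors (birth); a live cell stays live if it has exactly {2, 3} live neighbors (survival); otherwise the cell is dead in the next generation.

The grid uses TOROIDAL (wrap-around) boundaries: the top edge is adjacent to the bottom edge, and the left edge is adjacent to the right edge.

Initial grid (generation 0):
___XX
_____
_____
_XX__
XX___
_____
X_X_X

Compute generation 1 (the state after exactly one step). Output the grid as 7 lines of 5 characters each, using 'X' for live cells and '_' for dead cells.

Simulating step by step:
Generation 0 (given above): 9 live cells
Generation 1: 12 live cells
(generation 1 grid is the final answer)

Answer: X__XX
_____
_____
XXX__
XXX__
____X
X___X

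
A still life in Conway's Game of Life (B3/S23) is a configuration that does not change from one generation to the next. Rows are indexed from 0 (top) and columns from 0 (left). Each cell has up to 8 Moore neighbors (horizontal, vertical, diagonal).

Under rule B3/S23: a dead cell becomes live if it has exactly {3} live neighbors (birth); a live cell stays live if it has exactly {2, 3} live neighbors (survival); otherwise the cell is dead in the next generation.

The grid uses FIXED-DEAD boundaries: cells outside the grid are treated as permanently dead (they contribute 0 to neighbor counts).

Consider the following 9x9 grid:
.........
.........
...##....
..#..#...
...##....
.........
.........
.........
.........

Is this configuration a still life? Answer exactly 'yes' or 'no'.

Compute generation 1 and compare to generation 0 (given above):
Generation 1:
.........
.........
...##....
..#..#...
...##....
.........
.........
.........
.........
The grids are IDENTICAL -> still life.

Answer: yes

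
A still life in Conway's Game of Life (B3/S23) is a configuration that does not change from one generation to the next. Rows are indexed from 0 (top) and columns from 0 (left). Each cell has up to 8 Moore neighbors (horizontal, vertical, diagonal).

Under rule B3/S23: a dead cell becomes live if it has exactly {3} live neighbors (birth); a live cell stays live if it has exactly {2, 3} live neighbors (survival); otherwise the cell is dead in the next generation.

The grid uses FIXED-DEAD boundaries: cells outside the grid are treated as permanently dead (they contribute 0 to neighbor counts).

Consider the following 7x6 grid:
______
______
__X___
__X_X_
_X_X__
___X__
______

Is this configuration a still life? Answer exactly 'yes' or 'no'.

Compute generation 1 and compare to generation 0 (given above):
Generation 1:
______
______
___X__
_XX___
___XX_
__X___
______
Cell (2,2) differs: gen0=1 vs gen1=0 -> NOT a still life.

Answer: no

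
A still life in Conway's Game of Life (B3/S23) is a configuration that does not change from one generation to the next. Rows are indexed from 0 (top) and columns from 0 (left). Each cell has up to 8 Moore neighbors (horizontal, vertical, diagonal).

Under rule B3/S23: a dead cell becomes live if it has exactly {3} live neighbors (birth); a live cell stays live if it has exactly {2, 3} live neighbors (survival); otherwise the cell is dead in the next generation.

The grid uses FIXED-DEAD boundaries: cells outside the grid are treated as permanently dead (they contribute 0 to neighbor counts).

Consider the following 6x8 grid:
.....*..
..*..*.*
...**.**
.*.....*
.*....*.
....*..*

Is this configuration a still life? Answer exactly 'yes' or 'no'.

Compute generation 1 and compare to generation 0 (given above):
Generation 1:
......*.
...*.*.*
..****.*
..*..*.*
......**
........
Cell (0,5) differs: gen0=1 vs gen1=0 -> NOT a still life.

Answer: no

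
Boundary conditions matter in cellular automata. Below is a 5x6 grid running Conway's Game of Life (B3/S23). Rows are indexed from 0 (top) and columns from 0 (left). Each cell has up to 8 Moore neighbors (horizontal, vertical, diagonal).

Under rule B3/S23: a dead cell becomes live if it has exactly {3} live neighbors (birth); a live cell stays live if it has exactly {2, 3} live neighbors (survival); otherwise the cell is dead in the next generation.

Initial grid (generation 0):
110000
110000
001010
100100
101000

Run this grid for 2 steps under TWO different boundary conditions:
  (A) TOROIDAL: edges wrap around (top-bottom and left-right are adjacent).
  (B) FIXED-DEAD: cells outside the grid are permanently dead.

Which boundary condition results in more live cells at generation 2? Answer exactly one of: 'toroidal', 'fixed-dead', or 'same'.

Under TOROIDAL boundary, generation 2:
001110
001000
000000
000000
101001
Population = 7

Under FIXED-DEAD boundary, generation 2:
110000
101100
000000
000100
001000
Population = 7

Comparison: toroidal=7, fixed-dead=7 -> same

Answer: same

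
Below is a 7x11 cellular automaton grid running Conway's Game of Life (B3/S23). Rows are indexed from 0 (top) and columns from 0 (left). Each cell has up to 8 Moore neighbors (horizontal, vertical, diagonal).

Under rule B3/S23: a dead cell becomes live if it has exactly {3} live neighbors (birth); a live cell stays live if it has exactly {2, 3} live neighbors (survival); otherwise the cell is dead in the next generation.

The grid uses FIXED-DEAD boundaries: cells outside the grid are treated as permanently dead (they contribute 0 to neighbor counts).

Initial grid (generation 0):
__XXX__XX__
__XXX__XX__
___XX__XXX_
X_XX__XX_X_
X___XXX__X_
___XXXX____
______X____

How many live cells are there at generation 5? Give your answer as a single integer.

Simulating step by step:
Generation 0 (given above): 31 live cells
Generation 1: 20 live cells
__X_X__XX__
_____XX____
_X___X___X_
_XX______XX
_XX_____X__
___X___X___
____X_X____
Generation 2: 25 live cells
_____XXX___
____XXXXX__
_XX__XX__XX
X_______XXX
_X_X____XX_
__XX___X___
___________
Generation 3: 17 live cells
____X___X__
____X___XX_
_X__X_____X
X______X___
_X_X___X__X
__XX____X__
___________
Generation 4: 18 live cells
________XX_
___XXX__XX_
________XX_
XXX________
_X_X___XX__
__XX_______
___________
Generation 5: 21 live cells
____X___XX_
____X__X__X
_XXXX___XX_
XXX____X_X_
X__X_______
__XX_______
___________
Population at generation 5: 21

Answer: 21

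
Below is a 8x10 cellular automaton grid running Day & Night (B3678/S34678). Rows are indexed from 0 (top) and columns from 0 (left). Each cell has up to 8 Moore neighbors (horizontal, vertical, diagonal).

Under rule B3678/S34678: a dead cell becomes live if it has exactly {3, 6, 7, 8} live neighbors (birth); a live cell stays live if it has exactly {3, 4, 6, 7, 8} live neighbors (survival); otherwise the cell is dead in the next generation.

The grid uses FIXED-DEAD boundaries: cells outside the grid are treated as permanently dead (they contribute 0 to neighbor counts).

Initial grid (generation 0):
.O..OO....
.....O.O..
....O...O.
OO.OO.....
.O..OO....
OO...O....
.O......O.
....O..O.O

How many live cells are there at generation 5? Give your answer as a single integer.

Simulating step by step:
Generation 0 (given above): 22 live cells
Generation 1: 19 live cells
......O...
.....OO...
...OOO....
..OOO.....
.O.OOO....
OOO.O.....
O.........
........O.
Generation 2: 20 live cells
.....O....
.....OO...
..OO.OO...
..OOO.....
OOOO.O....
OOO.OO....
..........
..........
Generation 3: 20 live cells
......O...
.....OO...
..OO.OO...
..OO..O...
OOOOOO....
O.O.O.....
.O........
..........
Generation 4: 22 live cells
.....O....
....OOOO..
..OO.OOO..
..OOO.O...
...OOO....
OOO.OO....
..........
..........
Generation 5: 23 live cells
....OO....
...OO.OO..
..O.OOOO..
..OOOOOO..
...OO.O...
....OO....
.O........
..........
Population at generation 5: 23

Answer: 23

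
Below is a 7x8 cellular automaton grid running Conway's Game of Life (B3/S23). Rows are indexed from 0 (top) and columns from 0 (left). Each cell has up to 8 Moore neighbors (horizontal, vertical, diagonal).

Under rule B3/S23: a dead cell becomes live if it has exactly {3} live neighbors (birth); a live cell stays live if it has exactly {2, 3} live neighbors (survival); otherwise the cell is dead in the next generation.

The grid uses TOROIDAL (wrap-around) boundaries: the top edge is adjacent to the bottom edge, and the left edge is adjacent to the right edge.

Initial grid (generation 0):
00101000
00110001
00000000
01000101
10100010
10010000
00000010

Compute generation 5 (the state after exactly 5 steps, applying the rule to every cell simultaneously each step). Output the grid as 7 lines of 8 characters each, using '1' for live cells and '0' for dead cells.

Simulating step by step:
Generation 0 (given above): 14 live cells
Generation 1: 15 live cells
00100000
00110000
10100010
11000011
10100010
01000000
00010000
Generation 2: 15 live cells
00100000
00110000
10110010
00100110
00100010
01100000
00100000
Generation 3: 18 live cells
01100000
00000000
00001111
00100110
00110110
01110000
00110000
Generation 4: 11 live cells
01110000
00000110
00001001
00100000
00000110
01000000
00000000
Generation 5: 11 live cells
(generation 5 grid is the final answer)

Answer: 00100000
00111110
00000110
00000110
00000000
00000000
01000000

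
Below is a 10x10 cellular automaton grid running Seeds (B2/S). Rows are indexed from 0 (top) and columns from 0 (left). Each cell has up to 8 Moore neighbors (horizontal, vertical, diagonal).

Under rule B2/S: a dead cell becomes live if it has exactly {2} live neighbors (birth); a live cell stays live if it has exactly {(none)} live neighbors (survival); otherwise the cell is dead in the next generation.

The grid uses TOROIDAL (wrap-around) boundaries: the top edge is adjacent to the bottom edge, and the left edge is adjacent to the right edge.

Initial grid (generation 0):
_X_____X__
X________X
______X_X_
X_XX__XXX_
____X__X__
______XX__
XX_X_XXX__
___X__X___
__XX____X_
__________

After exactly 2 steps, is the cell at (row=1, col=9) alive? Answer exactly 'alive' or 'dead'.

Simulating step by step:
Generation 0 (given above): 27 live cells
Generation 1: 26 live cells
________XX
_X____X___
__XX_X____
_X__X_____
_XX______X
XXXX______
________X_
X_______XX
____X__X__
_X_X___XX_
Generation 2: 24 live cells
_X____X___
X__XXX_XXX
X_____X___
_____X____
____X_____
________X_
___X___X__
__________
_XXX__X___
X_X_X_X___

Cell (1,9) at generation 2: 1 -> alive

Answer: alive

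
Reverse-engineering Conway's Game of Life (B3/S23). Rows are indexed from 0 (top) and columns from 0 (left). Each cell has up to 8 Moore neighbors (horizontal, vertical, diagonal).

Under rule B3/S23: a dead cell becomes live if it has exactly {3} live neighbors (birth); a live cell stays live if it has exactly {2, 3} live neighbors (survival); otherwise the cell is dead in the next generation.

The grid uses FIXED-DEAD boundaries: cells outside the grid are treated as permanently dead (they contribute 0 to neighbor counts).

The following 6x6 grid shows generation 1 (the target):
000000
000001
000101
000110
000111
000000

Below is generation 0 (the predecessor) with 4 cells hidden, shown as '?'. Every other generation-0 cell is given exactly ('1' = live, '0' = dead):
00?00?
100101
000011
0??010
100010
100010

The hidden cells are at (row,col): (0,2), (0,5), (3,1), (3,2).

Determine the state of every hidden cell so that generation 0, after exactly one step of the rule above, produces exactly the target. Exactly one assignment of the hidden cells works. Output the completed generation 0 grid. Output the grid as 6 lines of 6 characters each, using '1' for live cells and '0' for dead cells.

Answer: 000000
100101
000011
000010
100010
100010

Derivation:
Hidden generation-0 cells (in order): (0,2), (0,5), (3,1), (3,2).
A hidden cell only influences target cells in its own 3x3 neighborhood. Try each of the 2^4 = 16 assignments, step the completed generation 0 forward once under B3/S23, and compare with the target:
  (0,2)=0 (0,5)=0 (3,1)=0 (3,2)=0 -> step reproduces the target at every cell -> ACCEPT
  (0,2)=0 (0,5)=0 (3,1)=0 (3,2)=1 -> step gives (2,3)='0' but target has '1' -> reject
  (0,2)=0 (0,5)=0 (3,1)=1 (3,2)=0 -> step gives (4,0)='1' but target has '0' -> reject
  (0,2)=0 (0,5)=0 (3,1)=1 (3,2)=1 -> step gives (2,1)='1' but target has '0' -> reject
  (0,2)=0 (0,5)=1 (3,1)=0 (3,2)=0 -> step gives (0,4)='1' but target has '0' -> reject
  (0,2)=0 (0,5)=1 (3,1)=0 (3,2)=1 -> step gives (0,4)='1' but target has '0' -> reject
  (0,2)=0 (0,5)=1 (3,1)=1 (3,2)=0 -> step gives (0,4)='1' but target has '0' -> reject
  (0,2)=0 (0,5)=1 (3,1)=1 (3,2)=1 -> step gives (0,4)='1' but target has '0' -> reject
  (0,2)=1 (0,5)=0 (3,1)=0 (3,2)=0 -> step gives (1,3)='1' but target has '0' -> reject
  (0,2)=1 (0,5)=0 (3,1)=0 (3,2)=1 -> step gives (1,3)='1' but target has '0' -> reject
  (0,2)=1 (0,5)=0 (3,1)=1 (3,2)=0 -> step gives (1,3)='1' but target has '0' -> reject
  (0,2)=1 (0,5)=0 (3,1)=1 (3,2)=1 -> step gives (1,3)='1' but target has '0' -> reject
  (0,2)=1 (0,5)=1 (3,1)=0 (3,2)=0 -> step gives (0,4)='1' but target has '0' -> reject
  (0,2)=1 (0,5)=1 (3,1)=0 (3,2)=1 -> step gives (0,4)='1' but target has '0' -> reject
  (0,2)=1 (0,5)=1 (3,1)=1 (3,2)=0 -> step gives (0,4)='1' but target has '0' -> reject
  (0,2)=1 (0,5)=1 (3,1)=1 (3,2)=1 -> step gives (0,4)='1' but target has '0' -> reject
Unique solution: (0,2)=dead, (0,5)=dead, (3,1)=dead, (3,2)=dead.
Check: live-neighbor counts of every cell in the completed generation 0:
111121
011142
111343
110334
120323
120212
Applying B3/S23 to generation 0 with these counts gives:
000000
000001
000101
000110
000111
000000
which matches the target exactly.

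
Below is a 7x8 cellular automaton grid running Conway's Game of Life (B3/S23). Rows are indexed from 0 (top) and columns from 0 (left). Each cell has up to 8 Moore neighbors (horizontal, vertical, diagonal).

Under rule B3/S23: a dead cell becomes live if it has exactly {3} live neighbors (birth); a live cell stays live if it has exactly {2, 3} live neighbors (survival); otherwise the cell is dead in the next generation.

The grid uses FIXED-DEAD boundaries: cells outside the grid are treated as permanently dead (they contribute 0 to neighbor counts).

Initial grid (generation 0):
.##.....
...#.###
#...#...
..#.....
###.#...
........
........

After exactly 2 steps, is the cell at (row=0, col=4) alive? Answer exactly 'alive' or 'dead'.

Simulating step by step:
Generation 0 (given above): 13 live cells
Generation 1: 18 live cells
..#...#.
.######.
...####.
#.#.....
.###....
.#......
........
Generation 2: 11 live cells
.##.#.#.
.#.....#
......#.
.....#..
#..#....
.#......
........

Cell (0,4) at generation 2: 1 -> alive

Answer: alive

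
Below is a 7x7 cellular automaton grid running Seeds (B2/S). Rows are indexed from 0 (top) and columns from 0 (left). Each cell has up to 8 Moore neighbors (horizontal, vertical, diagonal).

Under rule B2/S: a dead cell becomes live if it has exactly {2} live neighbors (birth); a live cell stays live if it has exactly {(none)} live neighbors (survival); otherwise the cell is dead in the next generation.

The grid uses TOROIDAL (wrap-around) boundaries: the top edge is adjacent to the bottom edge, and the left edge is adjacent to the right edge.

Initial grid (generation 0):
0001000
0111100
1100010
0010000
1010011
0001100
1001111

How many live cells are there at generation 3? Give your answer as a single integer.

Answer: 13

Derivation:
Simulating step by step:
Generation 0 (given above): 20 live cells
Generation 1: 5 live cells
0000000
0000011
0000001
0001100
0000000
0000000
0000000
Generation 2: 8 live cells
0000011
1000000
1001000
0000010
0001100
0000000
0000000
Generation 3: 13 live cells
1000000
0100110
0100100
0010001
0000010
0001100
0000011
Population at generation 3: 13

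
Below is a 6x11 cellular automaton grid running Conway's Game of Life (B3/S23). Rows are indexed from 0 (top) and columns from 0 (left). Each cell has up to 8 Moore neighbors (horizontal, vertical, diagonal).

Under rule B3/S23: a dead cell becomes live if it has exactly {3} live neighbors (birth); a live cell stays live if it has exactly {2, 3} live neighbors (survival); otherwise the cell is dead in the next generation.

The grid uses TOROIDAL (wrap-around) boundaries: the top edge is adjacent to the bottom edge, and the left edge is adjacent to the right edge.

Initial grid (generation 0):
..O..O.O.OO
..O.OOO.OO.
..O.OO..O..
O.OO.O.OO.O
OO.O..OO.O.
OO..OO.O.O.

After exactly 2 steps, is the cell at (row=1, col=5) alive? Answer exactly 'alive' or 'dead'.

Answer: dead

Derivation:
Simulating step by step:
Generation 0 (given above): 34 live cells
Generation 1: 18 live cells
O.O....O...
.OO.......O
..O.......O
O....O....O
...O.....O.
...OOO.O.O.
Generation 2: 25 live cells
O.O.O.O.O.O
..OO......O
..O......OO
O........OO
...O.OO.OO.
..OOO.O...O

Cell (1,5) at generation 2: 0 -> dead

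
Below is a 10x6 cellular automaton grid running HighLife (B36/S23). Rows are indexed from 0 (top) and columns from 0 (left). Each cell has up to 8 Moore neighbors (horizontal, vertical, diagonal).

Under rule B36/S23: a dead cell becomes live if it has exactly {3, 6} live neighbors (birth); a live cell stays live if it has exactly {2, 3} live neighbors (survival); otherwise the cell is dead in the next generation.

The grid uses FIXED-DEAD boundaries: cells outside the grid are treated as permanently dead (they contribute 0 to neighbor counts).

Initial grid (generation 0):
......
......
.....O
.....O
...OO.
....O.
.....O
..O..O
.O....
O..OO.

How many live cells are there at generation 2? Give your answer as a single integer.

Simulating step by step:
Generation 0 (given above): 12 live cells
Generation 1: 13 live cells
......
......
......
.....O
...OOO
...OOO
....OO
......
.OOOO.
......
Generation 2: 10 live cells
......
......
......
.....O
...O..
......
...O.O
..O..O
..OO..
..OO..
Population at generation 2: 10

Answer: 10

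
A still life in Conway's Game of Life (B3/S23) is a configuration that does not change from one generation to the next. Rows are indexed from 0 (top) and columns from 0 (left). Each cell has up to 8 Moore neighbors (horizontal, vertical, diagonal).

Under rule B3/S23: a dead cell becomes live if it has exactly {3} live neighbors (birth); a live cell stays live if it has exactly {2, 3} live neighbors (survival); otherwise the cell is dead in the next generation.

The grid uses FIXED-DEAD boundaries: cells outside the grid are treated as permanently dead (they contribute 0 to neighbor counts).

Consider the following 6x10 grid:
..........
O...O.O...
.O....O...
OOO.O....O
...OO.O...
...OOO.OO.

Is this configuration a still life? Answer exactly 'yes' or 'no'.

Answer: no

Derivation:
Compute generation 1 and compare to generation 0 (given above):
Generation 1:
..........
.....O....
..OO......
OOO.O.....
.O....OOO.
...O.OOO..
Cell (1,0) differs: gen0=1 vs gen1=0 -> NOT a still life.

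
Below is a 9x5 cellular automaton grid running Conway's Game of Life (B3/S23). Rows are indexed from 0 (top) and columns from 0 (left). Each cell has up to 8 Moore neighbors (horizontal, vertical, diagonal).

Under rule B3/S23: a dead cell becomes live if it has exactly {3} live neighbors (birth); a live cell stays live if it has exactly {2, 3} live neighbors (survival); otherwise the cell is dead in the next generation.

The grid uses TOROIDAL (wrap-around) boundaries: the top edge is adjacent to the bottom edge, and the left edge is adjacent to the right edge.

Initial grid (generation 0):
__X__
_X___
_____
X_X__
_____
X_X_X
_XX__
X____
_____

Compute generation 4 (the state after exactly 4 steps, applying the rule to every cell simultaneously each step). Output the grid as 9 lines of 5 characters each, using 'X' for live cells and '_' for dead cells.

Answer: _____
_____
___XX
_XX_X
_____
X____
XX___
__XX_
_____

Derivation:
Simulating step by step:
Generation 0 (given above): 10 live cells
Generation 1: 11 live cells
_____
_____
_X___
_____
X__XX
X_XX_
__XXX
_X___
_____
Generation 2: 11 live cells
_____
_____
_____
X___X
XXXX_
X____
X___X
__XX_
_____
Generation 3: 14 live cells
_____
_____
_____
X_XXX
__XX_
__XX_
XX_XX
___XX
_____
Generation 4: 10 live cells
(generation 4 grid is the final answer)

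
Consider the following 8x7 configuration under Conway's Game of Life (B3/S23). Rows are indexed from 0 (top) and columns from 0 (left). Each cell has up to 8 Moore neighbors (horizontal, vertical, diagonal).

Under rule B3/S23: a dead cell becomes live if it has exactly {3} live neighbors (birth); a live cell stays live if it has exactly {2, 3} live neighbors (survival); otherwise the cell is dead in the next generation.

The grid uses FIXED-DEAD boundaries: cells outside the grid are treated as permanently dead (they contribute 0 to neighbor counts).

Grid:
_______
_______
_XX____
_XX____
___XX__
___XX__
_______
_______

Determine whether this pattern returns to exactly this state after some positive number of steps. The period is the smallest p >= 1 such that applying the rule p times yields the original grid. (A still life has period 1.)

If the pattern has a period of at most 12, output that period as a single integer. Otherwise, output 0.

Simulating and comparing each generation to the original:
Gen 0 (original, given above): 8 live cells
Gen 1: 6 live cells, differs from original
Gen 2: 8 live cells, MATCHES original -> period = 2

Answer: 2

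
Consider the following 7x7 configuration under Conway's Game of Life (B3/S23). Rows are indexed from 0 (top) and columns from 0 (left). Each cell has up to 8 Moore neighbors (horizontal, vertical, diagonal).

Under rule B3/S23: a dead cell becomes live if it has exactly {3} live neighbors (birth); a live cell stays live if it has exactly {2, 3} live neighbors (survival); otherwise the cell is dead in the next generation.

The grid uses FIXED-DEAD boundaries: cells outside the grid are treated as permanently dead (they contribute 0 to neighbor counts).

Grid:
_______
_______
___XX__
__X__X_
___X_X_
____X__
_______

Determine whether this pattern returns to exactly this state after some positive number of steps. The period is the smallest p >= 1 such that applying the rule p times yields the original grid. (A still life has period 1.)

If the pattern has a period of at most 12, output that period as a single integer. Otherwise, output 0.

Answer: 1

Derivation:
Simulating and comparing each generation to the original:
Gen 0 (original, given above): 7 live cells
Gen 1: 7 live cells, MATCHES original -> period = 1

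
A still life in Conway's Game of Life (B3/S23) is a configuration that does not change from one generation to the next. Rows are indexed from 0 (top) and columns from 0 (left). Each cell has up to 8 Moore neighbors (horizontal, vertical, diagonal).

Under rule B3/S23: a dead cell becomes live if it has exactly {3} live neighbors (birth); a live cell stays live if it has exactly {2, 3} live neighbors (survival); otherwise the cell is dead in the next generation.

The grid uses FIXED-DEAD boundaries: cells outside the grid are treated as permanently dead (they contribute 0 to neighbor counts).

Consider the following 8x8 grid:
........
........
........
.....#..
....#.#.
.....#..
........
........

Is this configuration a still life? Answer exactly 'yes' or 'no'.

Compute generation 1 and compare to generation 0 (given above):
Generation 1:
........
........
........
.....#..
....#.#.
.....#..
........
........
The grids are IDENTICAL -> still life.

Answer: yes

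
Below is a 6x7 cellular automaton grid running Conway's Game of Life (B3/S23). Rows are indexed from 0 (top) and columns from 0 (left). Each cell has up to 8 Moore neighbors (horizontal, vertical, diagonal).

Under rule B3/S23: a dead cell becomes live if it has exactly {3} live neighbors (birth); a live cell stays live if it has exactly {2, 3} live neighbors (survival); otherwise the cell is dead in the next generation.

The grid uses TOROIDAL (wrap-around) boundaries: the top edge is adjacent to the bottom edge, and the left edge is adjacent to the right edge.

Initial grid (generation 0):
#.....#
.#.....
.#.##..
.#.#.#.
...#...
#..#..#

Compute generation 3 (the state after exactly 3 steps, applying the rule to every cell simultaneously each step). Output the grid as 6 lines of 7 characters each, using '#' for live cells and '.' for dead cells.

Simulating step by step:
Generation 0 (given above): 13 live cells
Generation 1: 14 live cells
.#....#
.##....
##.##..
...#...
#..#..#
#.....#
Generation 2: 15 live cells
.##...#
...#...
##.##..
.#.#..#
#.....#
.#...#.
Generation 3: 21 live cells
(generation 3 grid is the final answer)

Answer: ###....
...##..
##.##..
.#.####
.##..##
.##..#.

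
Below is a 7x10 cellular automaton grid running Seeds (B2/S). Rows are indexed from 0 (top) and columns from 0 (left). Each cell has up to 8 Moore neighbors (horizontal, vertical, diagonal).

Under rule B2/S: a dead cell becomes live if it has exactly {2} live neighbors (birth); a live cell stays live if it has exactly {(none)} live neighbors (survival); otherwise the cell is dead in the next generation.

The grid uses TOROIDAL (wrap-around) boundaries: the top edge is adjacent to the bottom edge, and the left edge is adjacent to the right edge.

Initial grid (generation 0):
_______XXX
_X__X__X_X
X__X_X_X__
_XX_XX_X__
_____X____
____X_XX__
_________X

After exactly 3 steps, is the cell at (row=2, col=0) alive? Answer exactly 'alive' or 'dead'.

Answer: dead

Derivation:
Simulating step by step:
Generation 0 (given above): 21 live cells
Generation 1: 13 live cells
______X___
__XX_X____
_________X
X_______X_
_XX_____X_
________X_
X____X____
Generation 2: 20 live cells
_XXX______
____X_X___
XXXXX___X_
__X____X__
X_________
X_X____X__
______XX_X
Generation 3: 15 live cells
X___X___X_
_______X_X
______X__X
____X___X_
__XX__XXXX
__________
__________

Cell (2,0) at generation 3: 0 -> dead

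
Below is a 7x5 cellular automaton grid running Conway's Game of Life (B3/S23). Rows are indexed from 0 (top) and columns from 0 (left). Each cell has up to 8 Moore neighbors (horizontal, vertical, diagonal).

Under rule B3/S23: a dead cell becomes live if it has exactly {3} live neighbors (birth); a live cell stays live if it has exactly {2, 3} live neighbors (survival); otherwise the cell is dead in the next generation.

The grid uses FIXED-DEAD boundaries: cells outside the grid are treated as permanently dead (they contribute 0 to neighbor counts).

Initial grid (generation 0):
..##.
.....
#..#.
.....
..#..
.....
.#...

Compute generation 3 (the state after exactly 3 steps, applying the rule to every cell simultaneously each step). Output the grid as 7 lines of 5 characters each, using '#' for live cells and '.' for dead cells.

Answer: .....
.....
.....
.....
.....
.....
.....

Derivation:
Simulating step by step:
Generation 0 (given above): 6 live cells
Generation 1: 2 live cells
.....
..##.
.....
.....
.....
.....
.....
Generation 2: 0 live cells
.....
.....
.....
.....
.....
.....
.....
Generation 3: 0 live cells
(generation 3 grid is the final answer)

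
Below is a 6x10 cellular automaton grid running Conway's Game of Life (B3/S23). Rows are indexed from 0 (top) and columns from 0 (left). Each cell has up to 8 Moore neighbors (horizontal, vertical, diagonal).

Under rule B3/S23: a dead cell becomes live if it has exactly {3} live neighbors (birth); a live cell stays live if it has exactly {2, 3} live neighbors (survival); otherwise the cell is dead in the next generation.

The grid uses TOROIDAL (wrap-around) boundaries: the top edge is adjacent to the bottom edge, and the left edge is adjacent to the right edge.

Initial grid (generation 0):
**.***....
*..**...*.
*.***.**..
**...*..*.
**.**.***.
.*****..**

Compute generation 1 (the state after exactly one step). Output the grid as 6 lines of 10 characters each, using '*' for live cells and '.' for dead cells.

Simulating step by step:
Generation 0 (given above): 33 live cells
Generation 1: 12 live cells
(generation 1 grid is the final answer)

Answer: ........*.
*.....**..
*.*...***.
........*.
......*...
........*.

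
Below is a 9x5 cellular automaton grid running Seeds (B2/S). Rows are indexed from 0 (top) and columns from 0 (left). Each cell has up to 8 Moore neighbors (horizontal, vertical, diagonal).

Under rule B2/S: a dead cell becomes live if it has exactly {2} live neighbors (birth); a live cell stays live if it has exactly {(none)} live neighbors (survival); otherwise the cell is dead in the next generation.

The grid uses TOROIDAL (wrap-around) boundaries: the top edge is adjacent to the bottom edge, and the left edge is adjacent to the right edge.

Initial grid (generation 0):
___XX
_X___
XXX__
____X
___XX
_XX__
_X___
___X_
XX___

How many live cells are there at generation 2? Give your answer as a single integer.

Answer: 12

Derivation:
Simulating step by step:
Generation 0 (given above): 15 live cells
Generation 1: 7 live cells
_____
_____
___XX
_____
_X___
____X
X__X_
____X
_____
Generation 2: 12 live cells
_____
___XX
_____
X_XXX
X____
_XXX_
_____
X__X_
_____
Population at generation 2: 12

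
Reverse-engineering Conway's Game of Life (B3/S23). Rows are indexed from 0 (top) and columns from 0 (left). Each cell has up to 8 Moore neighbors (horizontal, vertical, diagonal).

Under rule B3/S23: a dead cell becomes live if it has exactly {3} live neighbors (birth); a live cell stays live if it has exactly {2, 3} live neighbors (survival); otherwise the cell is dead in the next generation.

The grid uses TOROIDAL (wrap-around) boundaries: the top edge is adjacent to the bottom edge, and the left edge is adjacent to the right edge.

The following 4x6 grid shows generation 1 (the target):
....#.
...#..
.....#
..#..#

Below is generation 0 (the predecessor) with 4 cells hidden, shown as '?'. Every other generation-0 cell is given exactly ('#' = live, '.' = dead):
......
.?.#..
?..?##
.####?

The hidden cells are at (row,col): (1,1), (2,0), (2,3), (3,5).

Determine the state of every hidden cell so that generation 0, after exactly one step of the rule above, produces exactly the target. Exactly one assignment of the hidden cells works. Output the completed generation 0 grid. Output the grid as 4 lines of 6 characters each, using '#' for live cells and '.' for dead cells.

Answer: ......
...#..
...###
.####.

Derivation:
Hidden generation-0 cells (in order): (1,1), (2,0), (2,3), (3,5).
A hidden cell only influences target cells in its own 3x3 neighborhood. Try each of the 2^4 = 16 assignments, step the completed generation 0 forward once under B3/S23, and compare with the target:
  (1,1)=. (2,0)=. (2,3)=. (3,5)=. -> step gives (1,3)='.' but target has '#' -> reject
  (1,1)=. (2,0)=. (2,3)=. (3,5)=# -> step gives (0,4)='.' but target has '#' -> reject
  (1,1)=. (2,0)=. (2,3)=# (3,5)=. -> step reproduces the target at every cell -> ACCEPT
  (1,1)=. (2,0)=. (2,3)=# (3,5)=# -> step gives (0,4)='.' but target has '#' -> reject
  (1,1)=. (2,0)=# (2,3)=. (3,5)=. -> step gives (1,3)='.' but target has '#' -> reject
  (1,1)=. (2,0)=# (2,3)=. (3,5)=# -> step gives (0,4)='.' but target has '#' -> reject
  (1,1)=. (2,0)=# (2,3)=# (3,5)=. -> step gives (1,5)='#' but target has '.' -> reject
  (1,1)=. (2,0)=# (2,3)=# (3,5)=# -> step gives (0,4)='.' but target has '#' -> reject
  (1,1)=# (2,0)=. (2,3)=. (3,5)=. -> step gives (0,1)='#' but target has '.' -> reject
  (1,1)=# (2,0)=. (2,3)=. (3,5)=# -> step gives (0,0)='#' but target has '.' -> reject
  (1,1)=# (2,0)=. (2,3)=# (3,5)=. -> step gives (0,1)='#' but target has '.' -> reject
  (1,1)=# (2,0)=. (2,3)=# (3,5)=# -> step gives (0,0)='#' but target has '.' -> reject
  (1,1)=# (2,0)=# (2,3)=. (3,5)=. -> step gives (0,1)='#' but target has '.' -> reject
  (1,1)=# (2,0)=# (2,3)=. (3,5)=# -> step gives (0,0)='#' but target has '.' -> reject
  (1,1)=# (2,0)=# (2,3)=# (3,5)=. -> step gives (0,1)='#' but target has '.' -> reject
  (1,1)=# (2,0)=# (2,3)=# (3,5)=# -> step gives (0,0)='#' but target has '.' -> reject
Unique solution: (1,1)=dead, (2,0)=dead, (2,3)=live, (3,5)=dead.
Check: live-neighbor counts of every cell in the completed generation 0:
124431
102242
225552
213443
Applying B3/S23 to generation 0 with these counts gives:
....#.
...#..
.....#
..#..#
which matches the target exactly.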